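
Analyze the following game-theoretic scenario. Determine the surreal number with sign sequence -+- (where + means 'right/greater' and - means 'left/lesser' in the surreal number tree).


Sign expansion: -+-
Rule: track bounds (lo, hi), initially (-inf, +inf). On '+', the current value becomes lo and we move to the simplest number in (value, hi): value + 1 if hi = +inf, otherwise the midpoint (value + hi)/2. On '-', the current value becomes hi and we move to value - 1 if lo = -inf, otherwise the midpoint (lo + value)/2.
Start at 0.
Step 1: sign = -, move left. Bounds: (-inf, 0). Value = -1
Step 2: sign = +, move right. Bounds: (-1, 0). Value = -1/2
Step 3: sign = -, move left. Bounds: (-1, -1/2). Value = -3/4
The surreal number with sign expansion -+- is -3/4.

-3/4


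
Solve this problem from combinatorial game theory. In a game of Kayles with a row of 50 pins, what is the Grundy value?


Kayles: a move removes 1 or 2 adjacent pins from a contiguous row.
Removing pins from a row of k leaves two independent rows (a, b) with a + b = k - 1 (one pin) or a + b = k - 2 (two pins); an end removal gives a = 0.
By Sprague-Grundy, G(k) = mex{ G(a) XOR G(b) } over all these splits. G(0) = 0.
G(1): splits (0,0):0^0=0 -> mex({0}) = 1
G(2): splits (0,1):0^1=1 (0,0):0^0=0 -> mex({0, 1}) = 2
G(3): splits (0,2):0^2=2 (1,1):1^1=0 (0,1):0^1=1 -> mex({0, 1, 2}) = 3
G(4): splits (0,3):0^3=3 (1,2):1^2=3 (0,2):0^2=2 (1,1):1^1=0 -> mex({0, 2, 3}) = 1
G(5): splits (0,4):0^1=1 (1,3):1^3=2 (2,2):2^2=0 (0,3):0^3=3 (1,2):1^2=3 -> mex({0, 1, 2, 3}) = 4
G(6) = mex({0, 1, 2, 4}) = 3
G(7) = mex({0, 1, 3, 4, 5}) = 2
G(8) = mex({0, 2, 3, 5, 6}) = 1
G(9) = mex({0, 1, 2, 3, 6, 7}) = 4
G(10) = mex({0, 1, 3, 4, 5, 7}) = 2
G(11) = mex({0, 1, 2, 3, 4, 5}) = 6
G(12) = mex({0, 1, 2, 3, 5, 6, 7}) = 4
G(13) = mex({0, 2, 3, 4, 6, 7}) = 1
G(14) = mex({0, 1, 4, 5, 6, 7}) = 2
G(15) = mex({0, 1, 2, 3, 4, 5, 6}) = 7
G(16) = mex({0, 2, 3, 5, 6, 7}) = 1
G(17) = mex({0, 1, 2, 3, 5, 6, 7}) = 4
G(18) = mex({0, 1, 2, 4, 5, 6}) = 3
G(19) = mex({0, 1, 3, 4, 5, 7}) = 2
G(20) = mex({0, 2, 3, 4, 5, 6, 7}) = 1
G(21) = mex({0, 1, 2, 3, 5, 6, 7}) = 4
G(22) = mex({0, 1, 2, 3, 4, 5, 7}) = 6
G(23) = mex({0, 1, 2, 3, 4, 5, 6}) = 7
G(24) = mex({0, 1, 2, 3, 5, 6, 7}) = 4
G(25) = mex({0, 2, 3, 4, 6, 7}) = 1
G(26) = mex({0, 1, 3, 4, 5, 6, 7}) = 2
G(27) = mex({0, 1, 2, 3, 4, 5, 6, 7}) = 8
G(28) = mex({0, 1, 2, 3, 4, 6, 7, 8}) = 5
G(29) = mex({0, 1, 2, 3, 5, 6, 7, 8, 9}) = 4
G(30) = mex({0, 1, 2, 3, 4, 5, 6, 9, 10}) = 7
G(31) = mex({0, 1, 3, 4, 5, 7, 10, 11}) = 2
G(32) = mex({0, 2, 3, 4, 5, 6, 7, 9, 11}) = 1
G(33) = mex({0, 1, 2, 3, 4, 5, 6, 7, 9, 12}) = 8
G(34) = mex({0, 1, 2, 3, 4, 5, 7, 8, 11, 12}) = 6
G(35) = mex({0, 1, 2, 3, 4, 5, 6, 8, 9, 10, 11}) = 7
G(36) = mex({0, 1, 2, 3, 5, 6, 7, 9, 10}) = 4
G(37) = mex({0, 2, 3, 4, 6, 7, 9, 10, 11, 12}) = 1
G(38) = mex({0, 1, 3, 4, 5, 6, 7, 9, 10, 11, 12}) = 2
G(39) = mex({0, 1, 2, 4, 5, 6, 7, 9, 10, 12, 14}) = 3
G(40) = mex({0, 2, 3, 4, 6, 7, 11, 12, 14}) = 1
G(41) = mex({0, 1, 2, 3, 5, 6, 7, 9, 10, 11, 12}) = 4
G(42) = mex({0, 1, 2, 3, 4, 5, 6, 9, 10}) = 7
G(43) = mex({0, 1, 3, 4, 5, 7, 9, 10, 12, 15}) = 2
G(44) = mex({0, 2, 3, 4, 5, 6, 7, 9, 10, 12, 15}) = 1
G(45) = mex({0, 1, 2, 3, 4, 5, 6, 7, 9, 10, 12, 14}) = 8
G(46) = mex({0, 1, 3, 4, 5, 7, 8, 11, 12, 14}) = 2
G(47) = mex({0, 1, 2, 3, 4, 5, 6, 8, 9, 10, 11, 12}) = 7
G(48) = mex({0, 1, 2, 3, 5, 6, 7, 9, 10}) = 4
G(49) = mex({0, 2, 3, 4, 6, 7, 9, 10, 11, 12, 15}) = 1
G(50) = mex({0, 1, 4, 5, 6, 7, 9, 11, 12, 14, 15}) = 2
Therefore G(50) = 2.

2


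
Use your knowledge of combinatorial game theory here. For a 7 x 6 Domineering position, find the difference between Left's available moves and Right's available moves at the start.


Board is 7 x 6 (rows x cols).
Left (vertical) placements: (rows-1) * cols = 6 * 6 = 36
Right (horizontal) placements: rows * (cols-1) = 7 * 5 = 35
Advantage = Left - Right = 36 - 35 = 1

1


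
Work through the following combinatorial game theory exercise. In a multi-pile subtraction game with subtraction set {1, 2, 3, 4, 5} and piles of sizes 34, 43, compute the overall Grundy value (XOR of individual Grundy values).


Subtraction set: {1, 2, 3, 4, 5}
For this subtraction set, G(n) = n mod 6 (period = max + 1 = 6).
Pile 1 (size 34): G(34) = 34 mod 6 = 4
Pile 2 (size 43): G(43) = 43 mod 6 = 1
Total Grundy value = XOR of all: 4 XOR 1 = 5

5


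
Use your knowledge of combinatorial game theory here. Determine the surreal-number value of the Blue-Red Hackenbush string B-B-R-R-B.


Edges (from ground): B-B-R-R-B
By Berlekamp's sign-expansion rule, a Blue-Red Hackenbush stalk has the value of the surreal number whose sign sequence is the edge sequence with B -> + and R -> -.
Sign sequence: ++--+
Trace the sign expansion in the surreal number tree, starting from 0:
Edge 1: B (sign +) -> bounds (0, +inf), value = 1
Edge 2: B (sign +) -> bounds (1, +inf), value = 2
Edge 3: R (sign -) -> bounds (1, 2), value = 3/2
Edge 4: R (sign -) -> bounds (1, 3/2), value = 5/4
Edge 5: B (sign +) -> bounds (5/4, 3/2), value = 11/8
Game value = 11/8

11/8


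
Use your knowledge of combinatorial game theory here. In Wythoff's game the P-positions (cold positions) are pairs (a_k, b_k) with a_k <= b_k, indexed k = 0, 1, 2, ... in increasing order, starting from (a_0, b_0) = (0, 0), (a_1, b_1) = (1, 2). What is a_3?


By Wythoff's theorem, a_k = floor(k * phi) and b_k = floor(k * phi^2) = a_k + k, where phi = (1 + sqrt(5))/2 is the golden ratio.
phi = (1 + sqrt(5))/2 = 1.618034
k = 3
k * phi = 3 * 1.618034 = 4.854102
a_3 = floor(k * phi) = 4

4


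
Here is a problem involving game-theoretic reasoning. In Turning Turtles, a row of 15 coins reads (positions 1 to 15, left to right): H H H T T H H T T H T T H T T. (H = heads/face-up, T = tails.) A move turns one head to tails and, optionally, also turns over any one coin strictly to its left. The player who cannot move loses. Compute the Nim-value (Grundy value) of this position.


Coins: H H H T T H H T T H T T H T T
Key fact: a single head at position k behaves exactly like a Nim heap of size k (turning it to T and optionally flipping a coin at j < k corresponds to moving the heap from k to j, or to 0), and heads combine as a disjunctive sum (two heads at the same place would cancel, matching j XOR j = 0). So the Nim-value is the XOR of the 1-indexed positions of the heads.
Face-up positions (1-indexed): [1, 2, 3, 6, 7, 10, 13]
XOR 0 with 1: 0 XOR 1 = 1
XOR 1 with 2: 1 XOR 2 = 3
XOR 3 with 3: 3 XOR 3 = 0
XOR 0 with 6: 0 XOR 6 = 6
XOR 6 with 7: 6 XOR 7 = 1
XOR 1 with 10: 1 XOR 10 = 11
XOR 11 with 13: 11 XOR 13 = 6
Nim-value = 6

6


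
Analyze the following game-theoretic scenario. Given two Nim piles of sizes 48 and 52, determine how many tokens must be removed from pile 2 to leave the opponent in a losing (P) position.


Piles: 48 and 52
Current XOR: 48 XOR 52 = 4 (non-zero, so this is an N-position).
To make the XOR zero, we need to find a move that balances the piles.
For pile 2 (size 52): target = 52 XOR 4 = 48
We reduce pile 2 from 52 to 48.
Tokens removed: 52 - 48 = 4
Verification: 48 XOR 48 = 0

4


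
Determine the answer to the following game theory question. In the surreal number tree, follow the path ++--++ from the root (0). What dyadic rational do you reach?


Sign expansion: ++--++
Rule: track bounds (lo, hi), initially (-inf, +inf). On '+', the current value becomes lo and we move to the simplest number in (value, hi): value + 1 if hi = +inf, otherwise the midpoint (value + hi)/2. On '-', the current value becomes hi and we move to value - 1 if lo = -inf, otherwise the midpoint (lo + value)/2.
Start at 0.
Step 1: sign = +, move right. Bounds: (0, +inf). Value = 1
Step 2: sign = +, move right. Bounds: (1, +inf). Value = 2
Step 3: sign = -, move left. Bounds: (1, 2). Value = 3/2
Step 4: sign = -, move left. Bounds: (1, 3/2). Value = 5/4
Step 5: sign = +, move right. Bounds: (5/4, 3/2). Value = 11/8
Step 6: sign = +, move right. Bounds: (11/8, 3/2). Value = 23/16
The surreal number with sign expansion ++--++ is 23/16.

23/16


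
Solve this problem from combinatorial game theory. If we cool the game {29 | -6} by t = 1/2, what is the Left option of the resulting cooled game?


Original game: {29 | -6} (a switch {a | b} with a > b).
Cooling by t (for t below the temperature (a - b)/2 = 35/2) taxes each move by t: {a | b} cooled by t is {a - t | b + t}.
Cooling amount: t = 1/2
Cooled Left option: 29 - 1/2 = 57/2
Cooled Right option: -6 + 1/2 = -11/2
Cooled game: {57/2 | -11/2}
Left option = 57/2

57/2


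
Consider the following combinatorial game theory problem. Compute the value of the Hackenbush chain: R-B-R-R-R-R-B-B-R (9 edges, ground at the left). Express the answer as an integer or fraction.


Edges (from ground): R-B-R-R-R-R-B-B-R
By Berlekamp's sign-expansion rule, a Blue-Red Hackenbush stalk has the value of the surreal number whose sign sequence is the edge sequence with B -> + and R -> -.
Sign sequence: -+----++-
Trace the sign expansion in the surreal number tree, starting from 0:
Edge 1: R (sign -) -> bounds (-inf, 0), value = -1
Edge 2: B (sign +) -> bounds (-1, 0), value = -1/2
Edge 3: R (sign -) -> bounds (-1, -1/2), value = -3/4
Edge 4: R (sign -) -> bounds (-1, -3/4), value = -7/8
Edge 5: R (sign -) -> bounds (-1, -7/8), value = -15/16
Edge 6: R (sign -) -> bounds (-1, -15/16), value = -31/32
Edge 7: B (sign +) -> bounds (-31/32, -15/16), value = -61/64
Edge 8: B (sign +) -> bounds (-61/64, -15/16), value = -121/128
Edge 9: R (sign -) -> bounds (-61/64, -121/128), value = -243/256
Game value = -243/256

-243/256


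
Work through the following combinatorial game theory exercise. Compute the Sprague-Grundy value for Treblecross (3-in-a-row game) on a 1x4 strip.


Treblecross: place X on empty cells; 3-in-a-row wins.
Playing within two cells of an existing X lets the opponent win at once, so sensible play treats the cells i-2..i+2 around each X as dead. The player left with no safe cell loses, so this is a normal-play take-away game on strips of safe cells.
Placing X at cell i (0-indexed) of a strip of k safe cells leaves independent strips of sizes max(0, i-2) and max(0, k-i-3). Hence G(k) = mex{ G(max(0,i-2)) XOR G(max(0,k-i-3)) : 0 <= i < k }, with G(0) = 0.
G(1): splits (0,0):0^0=0 -> mex({0}) = 1
G(2): splits (0,0):0^0=0 -> mex({0}) = 1
G(3): splits (0,0):0^0=0 -> mex({0}) = 1
G(4): splits (0,1):0^1=1 (0,0):0^0=0 -> mex({0, 1}) = 2
Therefore G(4) = 2.

2


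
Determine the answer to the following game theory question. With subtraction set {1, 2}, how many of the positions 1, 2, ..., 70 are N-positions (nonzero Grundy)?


Subtraction set S = {1, 2}, so G(n) = n mod 3.
G(n) = 0 when n is a multiple of 3.
Multiples of 3 in [1, 70]: 23
N-positions (nonzero Grundy) = 70 - 23 = 47

47


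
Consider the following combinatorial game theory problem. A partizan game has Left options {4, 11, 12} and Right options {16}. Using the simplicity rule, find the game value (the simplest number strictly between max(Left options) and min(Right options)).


Left options: {4, 11, 12}, max = 12
Right options: {16}, min = 16
All options are numbers and max(Left) < min(Right), so by the simplicity theorem the value is the simplest (earliest-born) number strictly between 12 and 16.
Integers 13 through 15 all lie strictly between 12 and 16.
Among integers, the simplest (lowest birthday = smallest |n|; 0 is born on day 0, +-n on day n) is 13.
No non-integer in the interval can be simpler: if x is a non-integer in the interval, then floor(x) or ceil(x) also lies in the interval (the interval contains an integer), and both are proper prefixes of x's sign expansion, i.e. born earlier. So the game value is 13.
Game value = 13

13


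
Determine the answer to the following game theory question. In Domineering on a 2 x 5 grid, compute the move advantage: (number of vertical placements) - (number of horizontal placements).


Board is 2 x 5 (rows x cols).
Left (vertical) placements: (rows-1) * cols = 1 * 5 = 5
Right (horizontal) placements: rows * (cols-1) = 2 * 4 = 8
Advantage = Left - Right = 5 - 8 = -3

-3


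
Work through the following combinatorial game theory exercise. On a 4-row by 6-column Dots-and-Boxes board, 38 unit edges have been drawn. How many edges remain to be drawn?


Grid: 4 x 6 boxes, i.e. 5 rows and 7 columns of dots.
Horizontal edges: (rows + 1) * cols = 5 * 6 = 30
Vertical edges: rows * (cols + 1) = 4 * 7 = 28
Total edges: 30 + 28 = 58
Edges drawn: 38
Remaining: 58 - 38 = 20

20


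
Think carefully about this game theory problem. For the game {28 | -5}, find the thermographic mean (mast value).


Game = {28 | -5}, a switch {a | b} with numbers a > b.
Its thermograph has left wall a - t and right wall b + t, which meet at t = (a - b)/2, where both equal (a + b)/2. So the mast (mean value) is at (a + b)/2.
Mean = (28 + (-5))/2 = 23/2 = 23/2

23/2


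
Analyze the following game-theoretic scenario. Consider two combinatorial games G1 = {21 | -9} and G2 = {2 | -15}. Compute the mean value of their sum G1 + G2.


G1 = {21 | -9}, G2 = {2 | -15}
Each is a switch {a | b} with numbers a > b; its mean value is (a + b)/2, and mean value is additive over game sums: m(G1 + G2) = m(G1) + m(G2).
Mean of G1 = (21 + (-9))/2 = 12/2 = 6
Mean of G2 = (2 + (-15))/2 = -13/2 = -13/2
Mean of G1 + G2 = 6 + -13/2 = -1/2

-1/2


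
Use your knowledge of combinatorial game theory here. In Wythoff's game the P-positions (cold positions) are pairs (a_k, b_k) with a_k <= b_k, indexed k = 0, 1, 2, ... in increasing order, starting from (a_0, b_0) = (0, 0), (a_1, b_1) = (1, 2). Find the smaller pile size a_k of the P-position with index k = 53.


By Wythoff's theorem, a_k = floor(k * phi) and b_k = floor(k * phi^2) = a_k + k, where phi = (1 + sqrt(5))/2 is the golden ratio.
phi = (1 + sqrt(5))/2 = 1.618034
k = 53
k * phi = 53 * 1.618034 = 85.755801
a_53 = floor(k * phi) = 85

85


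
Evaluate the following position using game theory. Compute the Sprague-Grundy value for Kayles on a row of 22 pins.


Kayles: a move removes 1 or 2 adjacent pins from a contiguous row.
Removing pins from a row of k leaves two independent rows (a, b) with a + b = k - 1 (one pin) or a + b = k - 2 (two pins); an end removal gives a = 0.
By Sprague-Grundy, G(k) = mex{ G(a) XOR G(b) } over all these splits. G(0) = 0.
G(1): splits (0,0):0^0=0 -> mex({0}) = 1
G(2): splits (0,1):0^1=1 (0,0):0^0=0 -> mex({0, 1}) = 2
G(3): splits (0,2):0^2=2 (1,1):1^1=0 (0,1):0^1=1 -> mex({0, 1, 2}) = 3
G(4): splits (0,3):0^3=3 (1,2):1^2=3 (0,2):0^2=2 (1,1):1^1=0 -> mex({0, 2, 3}) = 1
G(5): splits (0,4):0^1=1 (1,3):1^3=2 (2,2):2^2=0 (0,3):0^3=3 (1,2):1^2=3 -> mex({0, 1, 2, 3}) = 4
G(6) = mex({0, 1, 2, 4}) = 3
G(7) = mex({0, 1, 3, 4, 5}) = 2
G(8) = mex({0, 2, 3, 5, 6}) = 1
G(9) = mex({0, 1, 2, 3, 6, 7}) = 4
G(10) = mex({0, 1, 3, 4, 5, 7}) = 2
G(11) = mex({0, 1, 2, 3, 4, 5}) = 6
G(12) = mex({0, 1, 2, 3, 5, 6, 7}) = 4
G(13) = mex({0, 2, 3, 4, 6, 7}) = 1
G(14) = mex({0, 1, 4, 5, 6, 7}) = 2
G(15) = mex({0, 1, 2, 3, 4, 5, 6}) = 7
G(16) = mex({0, 2, 3, 5, 6, 7}) = 1
G(17) = mex({0, 1, 2, 3, 5, 6, 7}) = 4
G(18) = mex({0, 1, 2, 4, 5, 6}) = 3
G(19) = mex({0, 1, 3, 4, 5, 7}) = 2
G(20) = mex({0, 2, 3, 4, 5, 6, 7}) = 1
G(21) = mex({0, 1, 2, 3, 5, 6, 7}) = 4
G(22) = mex({0, 1, 2, 3, 4, 5, 7}) = 6
Therefore G(22) = 6.

6


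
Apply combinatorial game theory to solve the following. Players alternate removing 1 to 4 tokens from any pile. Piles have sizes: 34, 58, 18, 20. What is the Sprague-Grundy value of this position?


Subtraction set: {1, 2, 3, 4}
For this subtraction set, G(n) = n mod 5 (period = max + 1 = 5).
Pile 1 (size 34): G(34) = 34 mod 5 = 4
Pile 2 (size 58): G(58) = 58 mod 5 = 3
Pile 3 (size 18): G(18) = 18 mod 5 = 3
Pile 4 (size 20): G(20) = 20 mod 5 = 0
Total Grundy value = XOR of all: 4 XOR 3 XOR 3 XOR 0 = 4

4


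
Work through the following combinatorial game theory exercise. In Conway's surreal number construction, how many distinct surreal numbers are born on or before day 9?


Day 0: {|} = 0 is born. Count = 1.
Day n: the number of surreal numbers born by day n is 2^(n+1) - 1.
By day 0: 2^1 - 1 = 1
By day 1: 2^2 - 1 = 3
By day 2: 2^3 - 1 = 7
By day 3: 2^4 - 1 = 15
By day 4: 2^5 - 1 = 31
By day 5: 2^6 - 1 = 63
By day 6: 2^7 - 1 = 127
By day 7: 2^8 - 1 = 255
By day 8: 2^9 - 1 = 511
By day 9: 2^10 - 1 = 1023
By day 9: 1023 surreal numbers.

1023


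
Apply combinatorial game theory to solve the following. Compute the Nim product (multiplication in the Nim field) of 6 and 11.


Nim multiplication is bilinear over XOR: (u XOR v) * w = (u*w) XOR (v*w).
So we split each operand into its bit components and XOR the pairwise Nim products.
6 = 2 + 4 (as XOR of powers of 2).
11 = 1 + 2 + 8 (as XOR of powers of 2).
Using the standard Nim-product table on single bits:
  2*2 = 3,   2*4 = 8,   2*8 = 12,
  4*4 = 6,   4*8 = 11,  8*8 = 13,
and  1*x = x (identity), k*l = l*k (commutative).
Pairwise Nim products:
  2 * 1 = 2
  2 * 2 = 3
  2 * 8 = 12
  4 * 1 = 4
  4 * 2 = 8
  4 * 8 = 11
XOR them: 2 XOR 3 XOR 12 XOR 4 XOR 8 XOR 11 = 10.
Result: 6 * 11 = 10 (in Nim).

10


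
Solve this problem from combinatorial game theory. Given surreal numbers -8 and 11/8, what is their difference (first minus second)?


x = -8, y = 11/8
Converting to common denominator: 8
x = -64/8, y = 11/8
x - y = -8 - 11/8 = -75/8

-75/8


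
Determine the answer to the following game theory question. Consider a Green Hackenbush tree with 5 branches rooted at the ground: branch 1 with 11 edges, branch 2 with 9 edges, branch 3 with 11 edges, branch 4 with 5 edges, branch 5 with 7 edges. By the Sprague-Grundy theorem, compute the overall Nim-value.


The tree has 5 branches from the ground vertex.
In Green Hackenbush, the Nim-value of a simple path of length k is k.
Branch 1: length 11, Nim-value = 11
Branch 2: length 9, Nim-value = 9
Branch 3: length 11, Nim-value = 11
Branch 4: length 5, Nim-value = 5
Branch 5: length 7, Nim-value = 7
Total Nim-value = XOR of all branch values:
0 XOR 11 = 11
11 XOR 9 = 2
2 XOR 11 = 9
9 XOR 5 = 12
12 XOR 7 = 11
Nim-value of the tree = 11

11


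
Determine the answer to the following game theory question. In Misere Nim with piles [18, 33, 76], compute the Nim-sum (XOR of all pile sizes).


We need the XOR (exclusive or) of all pile sizes.
After XOR-ing pile 1 (size 18): 0 XOR 18 = 18
After XOR-ing pile 2 (size 33): 18 XOR 33 = 51
After XOR-ing pile 3 (size 76): 51 XOR 76 = 127
The Nim-value of this position is 127.

127


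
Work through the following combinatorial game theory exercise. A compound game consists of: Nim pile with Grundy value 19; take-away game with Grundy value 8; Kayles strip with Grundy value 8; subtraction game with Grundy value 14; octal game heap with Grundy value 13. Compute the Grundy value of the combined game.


By the Sprague-Grundy theorem, the Grundy value of a sum of games is the XOR of individual Grundy values.
Nim pile: Grundy value = 19. Running XOR: 0 XOR 19 = 19
take-away game: Grundy value = 8. Running XOR: 19 XOR 8 = 27
Kayles strip: Grundy value = 8. Running XOR: 27 XOR 8 = 19
subtraction game: Grundy value = 14. Running XOR: 19 XOR 14 = 29
octal game heap: Grundy value = 13. Running XOR: 29 XOR 13 = 16
The combined Grundy value is 16.

16


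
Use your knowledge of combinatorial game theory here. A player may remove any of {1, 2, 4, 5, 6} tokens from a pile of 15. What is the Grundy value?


The subtraction set is S = {1, 2, 4, 5, 6}.
G(k) = mex{ G(k - s) : s in S, s <= k }. We compute iteratively: G(0) = 0.
G(1) = mex({0}) = 1
G(2) = mex({0, 1}) = 2
G(3) = mex({1, 2}) = 0
G(4) = mex({0, 2}) = 1
G(5) = mex({0, 1}) = 2
G(6) = mex({0, 1, 2}) = 3
G(7) = mex({0, 1, 2, 3}) = 4
G(8) = mex({0, 1, 2, 3, 4}) = 5
G(9) = mex({0, 1, 2, 4, 5}) = 3
G(10) = mex({1, 2, 3, 5}) = 0
G(11) = mex({0, 2, 3, 4}) = 1
G(12) = mex({0, 1, 3, 4, 5}) = 2
G(13) = mex({1, 2, 3, 4, 5}) = 0
G(14) = mex({0, 2, 3, 5}) = 1
G(15) = mex({0, 1, 3}) = 2
Therefore G(15) = 2.

2


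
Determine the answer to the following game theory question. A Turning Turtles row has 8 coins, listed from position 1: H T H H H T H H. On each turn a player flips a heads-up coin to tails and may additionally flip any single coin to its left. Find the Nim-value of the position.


Coins: H T H H H T H H
Key fact: a single head at position k behaves exactly like a Nim heap of size k (turning it to T and optionally flipping a coin at j < k corresponds to moving the heap from k to j, or to 0), and heads combine as a disjunctive sum (two heads at the same place would cancel, matching j XOR j = 0). So the Nim-value is the XOR of the 1-indexed positions of the heads.
Face-up positions (1-indexed): [1, 3, 4, 5, 7, 8]
XOR 0 with 1: 0 XOR 1 = 1
XOR 1 with 3: 1 XOR 3 = 2
XOR 2 with 4: 2 XOR 4 = 6
XOR 6 with 5: 6 XOR 5 = 3
XOR 3 with 7: 3 XOR 7 = 4
XOR 4 with 8: 4 XOR 8 = 12
Nim-value = 12

12


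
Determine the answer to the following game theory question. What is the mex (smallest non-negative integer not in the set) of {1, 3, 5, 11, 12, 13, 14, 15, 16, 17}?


Set = {1, 3, 5, 11, 12, 13, 14, 15, 16, 17}
0 is NOT in the set. This is the mex.
mex = 0

0


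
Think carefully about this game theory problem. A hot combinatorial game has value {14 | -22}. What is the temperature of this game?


The game is {14 | -22}, a switch {a | b} with numbers a > b.
Cooling {a | b} by t gives {a - t | b + t}, which stops being hot when a - t = b + t, i.e. at t = (a - b)/2. So the temperature of a switch is (a - b)/2.
Temperature = (Left option - Right option) / 2
= (14 - (-22)) / 2
= 36 / 2
= 18

18


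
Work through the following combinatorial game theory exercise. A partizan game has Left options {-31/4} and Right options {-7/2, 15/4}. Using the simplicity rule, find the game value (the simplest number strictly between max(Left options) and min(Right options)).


Left options: {-31/4}, max = -31/4
Right options: {-7/2, 15/4}, min = -7/2
All options are numbers and max(Left) < min(Right), so by the simplicity theorem the value is the simplest (earliest-born) number strictly between -31/4 and -7/2.
Integers -7 through -4 all lie strictly between -31/4 and -7/2.
Among integers, the simplest (lowest birthday = smallest |n|; 0 is born on day 0, +-n on day n) is -4.
No non-integer in the interval can be simpler: if x is a non-integer in the interval, then floor(x) or ceil(x) also lies in the interval (the interval contains an integer), and both are proper prefixes of x's sign expansion, i.e. born earlier. So the game value is -4.
Game value = -4

-4


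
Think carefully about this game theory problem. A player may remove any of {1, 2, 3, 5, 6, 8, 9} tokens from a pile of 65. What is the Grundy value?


The subtraction set is S = {1, 2, 3, 5, 6, 8, 9}.
G(k) = mex{ G(k - s) : s in S, s <= k }. We compute iteratively: G(0) = 0.
G(1) = mex({0}) = 1
G(2) = mex({0, 1}) = 2
G(3) = mex({0, 1, 2}) = 3
G(4) = mex({1, 2, 3}) = 0
G(5) = mex({0, 2, 3}) = 1
G(6) = mex({0, 1, 3}) = 2
G(7) = mex({0, 1, 2}) = 3
G(8) = mex({0, 1, 2, 3}) = 4
G(9) = mex({0, 1, 2, 3, 4}) = 5
G(10) = mex({0, 1, 2, 3, 4, 5}) = 6
G(11) = mex({1, 2, 3, 4, 5, 6}) = 0
G(12) = mex({0, 2, 3, 5, 6}) = 1
G(13) = mex({0, 1, 3, 4, 6}) = 2
G(14) = mex({0, 1, 2, 4, 5}) = 3
G(15) = mex({1, 2, 3, 5, 6}) = 0
G(16) = mex({0, 2, 3, 4, 6}) = 1
G(17) = mex({0, 1, 3, 4, 5}) = 2
G(18) = mex({0, 1, 2, 5, 6}) = 3
G(19) = mex({0, 1, 2, 3, 6}) = 4
Observe that G(11)..G(19) = 0, 1, 2, 3, 0, 1, 2, 3, 4 repeats G(0)..G(8) = 0, 1, 2, 3, 0, 1, 2, 3, 4.
For k >= max(S) = 9, G(k) is determined by the previous 9 values G(k-9)..G(k-1); a window of 9 consecutive values has recurred shifted by 11, so by induction G(k + 11) = G(k) for all k >= 0: the sequence is periodic from the start with period 11.
One period: G(0..10) = 0, 1, 2, 3, 0, 1, 2, 3, 4, 5, 6.
65 mod 11 = 10, so G(65) = G(10) = 6.

6


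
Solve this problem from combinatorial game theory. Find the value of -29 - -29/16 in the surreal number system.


x = -29, y = -29/16
Converting to common denominator: 16
x = -464/16, y = -29/16
x - y = -29 - -29/16 = -435/16

-435/16


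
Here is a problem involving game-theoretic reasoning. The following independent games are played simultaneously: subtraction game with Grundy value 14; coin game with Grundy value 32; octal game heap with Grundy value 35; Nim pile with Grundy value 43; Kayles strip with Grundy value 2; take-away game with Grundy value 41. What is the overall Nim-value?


By the Sprague-Grundy theorem, the Grundy value of a sum of games is the XOR of individual Grundy values.
subtraction game: Grundy value = 14. Running XOR: 0 XOR 14 = 14
coin game: Grundy value = 32. Running XOR: 14 XOR 32 = 46
octal game heap: Grundy value = 35. Running XOR: 46 XOR 35 = 13
Nim pile: Grundy value = 43. Running XOR: 13 XOR 43 = 38
Kayles strip: Grundy value = 2. Running XOR: 38 XOR 2 = 36
take-away game: Grundy value = 41. Running XOR: 36 XOR 41 = 13
The combined Grundy value is 13.

13


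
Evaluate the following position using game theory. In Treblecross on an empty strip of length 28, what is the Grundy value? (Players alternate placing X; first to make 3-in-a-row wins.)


Treblecross: place X on empty cells; 3-in-a-row wins.
Playing within two cells of an existing X lets the opponent win at once, so sensible play treats the cells i-2..i+2 around each X as dead. The player left with no safe cell loses, so this is a normal-play take-away game on strips of safe cells.
Placing X at cell i (0-indexed) of a strip of k safe cells leaves independent strips of sizes max(0, i-2) and max(0, k-i-3). Hence G(k) = mex{ G(max(0,i-2)) XOR G(max(0,k-i-3)) : 0 <= i < k }, with G(0) = 0.
G(1): splits (0,0):0^0=0 -> mex({0}) = 1
G(2): splits (0,0):0^0=0 -> mex({0}) = 1
G(3): splits (0,0):0^0=0 -> mex({0}) = 1
G(4): splits (0,1):0^1=1 (0,0):0^0=0 -> mex({0, 1}) = 2
G(5): splits (0,2):0^1=1 (0,1):0^1=1 (0,0):0^0=0 -> mex({0, 1}) = 2
G(6) = mex({1}) = 0
G(7) = mex({0, 1, 2}) = 3
G(8) = mex({0, 1, 2}) = 3
G(9) = mex({0, 2}) = 1
G(10) = mex({0, 2, 3}) = 1
G(11) = mex({0, 3}) = 1
G(12) = mex({1, 3}) = 0
G(13) = mex({0, 1, 2, 3}) = 4
G(14) = mex({0, 1, 2}) = 3
G(15) = mex({0, 1, 2}) = 3
G(16) = mex({0, 1, 2, 4}) = 3
G(17) = mex({0, 1, 3, 4}) = 2
G(18) = mex({0, 1, 3, 4}) = 2
G(19) = mex({0, 1, 3, 5}) = 2
G(20) = mex({0, 1, 2, 3, 5}) = 4
G(21) = mex({0, 1, 2, 3, 5}) = 4
G(22) = mex({1, 2, 6}) = 0
G(23) = mex({0, 1, 2, 3, 4, 6}) = 5
G(24) = mex({0, 1, 2, 3, 4}) = 5
G(25) = mex({0, 1, 3, 4, 7}) = 2
G(26) = mex({0, 1, 3, 4, 5, 7}) = 2
G(27) = mex({0, 1, 3, 5}) = 2
G(28) = mex({0, 1, 2, 5}) = 3
Therefore G(28) = 3.

3


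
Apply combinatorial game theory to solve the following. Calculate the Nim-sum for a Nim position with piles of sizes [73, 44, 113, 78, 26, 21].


We need the XOR (exclusive or) of all pile sizes.
After XOR-ing pile 1 (size 73): 0 XOR 73 = 73
After XOR-ing pile 2 (size 44): 73 XOR 44 = 101
After XOR-ing pile 3 (size 113): 101 XOR 113 = 20
After XOR-ing pile 4 (size 78): 20 XOR 78 = 90
After XOR-ing pile 5 (size 26): 90 XOR 26 = 64
After XOR-ing pile 6 (size 21): 64 XOR 21 = 85
The Nim-value of this position is 85.

85


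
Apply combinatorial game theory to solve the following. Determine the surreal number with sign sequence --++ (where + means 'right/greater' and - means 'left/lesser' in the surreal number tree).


Sign expansion: --++
Rule: track bounds (lo, hi), initially (-inf, +inf). On '+', the current value becomes lo and we move to the simplest number in (value, hi): value + 1 if hi = +inf, otherwise the midpoint (value + hi)/2. On '-', the current value becomes hi and we move to value - 1 if lo = -inf, otherwise the midpoint (lo + value)/2.
Start at 0.
Step 1: sign = -, move left. Bounds: (-inf, 0). Value = -1
Step 2: sign = -, move left. Bounds: (-inf, -1). Value = -2
Step 3: sign = +, move right. Bounds: (-2, -1). Value = -3/2
Step 4: sign = +, move right. Bounds: (-3/2, -1). Value = -5/4
The surreal number with sign expansion --++ is -5/4.

-5/4


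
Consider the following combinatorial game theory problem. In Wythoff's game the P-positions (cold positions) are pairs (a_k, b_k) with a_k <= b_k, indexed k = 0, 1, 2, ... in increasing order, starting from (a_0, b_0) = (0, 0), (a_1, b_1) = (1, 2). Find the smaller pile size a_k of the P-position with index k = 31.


By Wythoff's theorem, a_k = floor(k * phi) and b_k = floor(k * phi^2) = a_k + k, where phi = (1 + sqrt(5))/2 is the golden ratio.
phi = (1 + sqrt(5))/2 = 1.618034
k = 31
k * phi = 31 * 1.618034 = 50.159054
a_31 = floor(k * phi) = 50

50


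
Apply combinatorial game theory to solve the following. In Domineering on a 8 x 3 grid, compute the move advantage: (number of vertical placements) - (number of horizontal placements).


Board is 8 x 3 (rows x cols).
Left (vertical) placements: (rows-1) * cols = 7 * 3 = 21
Right (horizontal) placements: rows * (cols-1) = 8 * 2 = 16
Advantage = Left - Right = 21 - 16 = 5

5


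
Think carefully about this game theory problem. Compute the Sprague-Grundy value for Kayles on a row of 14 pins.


Kayles: a move removes 1 or 2 adjacent pins from a contiguous row.
Removing pins from a row of k leaves two independent rows (a, b) with a + b = k - 1 (one pin) or a + b = k - 2 (two pins); an end removal gives a = 0.
By Sprague-Grundy, G(k) = mex{ G(a) XOR G(b) } over all these splits. G(0) = 0.
G(1): splits (0,0):0^0=0 -> mex({0}) = 1
G(2): splits (0,1):0^1=1 (0,0):0^0=0 -> mex({0, 1}) = 2
G(3): splits (0,2):0^2=2 (1,1):1^1=0 (0,1):0^1=1 -> mex({0, 1, 2}) = 3
G(4): splits (0,3):0^3=3 (1,2):1^2=3 (0,2):0^2=2 (1,1):1^1=0 -> mex({0, 2, 3}) = 1
G(5): splits (0,4):0^1=1 (1,3):1^3=2 (2,2):2^2=0 (0,3):0^3=3 (1,2):1^2=3 -> mex({0, 1, 2, 3}) = 4
G(6) = mex({0, 1, 2, 4}) = 3
G(7) = mex({0, 1, 3, 4, 5}) = 2
G(8) = mex({0, 2, 3, 5, 6}) = 1
G(9) = mex({0, 1, 2, 3, 6, 7}) = 4
G(10) = mex({0, 1, 3, 4, 5, 7}) = 2
G(11) = mex({0, 1, 2, 3, 4, 5}) = 6
G(12) = mex({0, 1, 2, 3, 5, 6, 7}) = 4
G(13) = mex({0, 2, 3, 4, 6, 7}) = 1
G(14) = mex({0, 1, 4, 5, 6, 7}) = 2
Therefore G(14) = 2.

2


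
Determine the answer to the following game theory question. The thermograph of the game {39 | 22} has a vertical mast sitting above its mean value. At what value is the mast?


Game = {39 | 22}, a switch {a | b} with numbers a > b.
Its thermograph has left wall a - t and right wall b + t, which meet at t = (a - b)/2, where both equal (a + b)/2. So the mast (mean value) is at (a + b)/2.
Mean = (39 + (22))/2 = 61/2 = 61/2

61/2


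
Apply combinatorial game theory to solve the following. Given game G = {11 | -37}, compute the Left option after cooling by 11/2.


Original game: {11 | -37} (a switch {a | b} with a > b).
Cooling by t (for t below the temperature (a - b)/2 = 24) taxes each move by t: {a | b} cooled by t is {a - t | b + t}.
Cooling amount: t = 11/2
Cooled Left option: 11 - 11/2 = 11/2
Cooled Right option: -37 + 11/2 = -63/2
Cooled game: {11/2 | -63/2}
Left option = 11/2

11/2


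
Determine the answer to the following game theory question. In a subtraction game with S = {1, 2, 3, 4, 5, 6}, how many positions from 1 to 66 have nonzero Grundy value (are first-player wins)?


Subtraction set S = {1, 2, 3, 4, 5, 6}, so G(n) = n mod 7.
G(n) = 0 when n is a multiple of 7.
Multiples of 7 in [1, 66]: 9
N-positions (nonzero Grundy) = 66 - 9 = 57

57


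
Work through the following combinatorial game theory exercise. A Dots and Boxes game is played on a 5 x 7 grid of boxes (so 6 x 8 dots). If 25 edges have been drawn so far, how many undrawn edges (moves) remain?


Grid: 5 x 7 boxes, i.e. 6 rows and 8 columns of dots.
Horizontal edges: (rows + 1) * cols = 6 * 7 = 42
Vertical edges: rows * (cols + 1) = 5 * 8 = 40
Total edges: 42 + 40 = 82
Edges drawn: 25
Remaining: 82 - 25 = 57

57


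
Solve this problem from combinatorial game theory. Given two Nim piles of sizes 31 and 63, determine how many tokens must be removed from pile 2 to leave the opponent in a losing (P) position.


Piles: 31 and 63
Current XOR: 31 XOR 63 = 32 (non-zero, so this is an N-position).
To make the XOR zero, we need to find a move that balances the piles.
For pile 2 (size 63): target = 63 XOR 32 = 31
We reduce pile 2 from 63 to 31.
Tokens removed: 63 - 31 = 32
Verification: 31 XOR 31 = 0

32


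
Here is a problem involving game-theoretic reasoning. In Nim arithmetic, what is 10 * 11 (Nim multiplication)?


Nim multiplication is bilinear over XOR: (u XOR v) * w = (u*w) XOR (v*w).
So we split each operand into its bit components and XOR the pairwise Nim products.
10 = 2 + 8 (as XOR of powers of 2).
11 = 1 + 2 + 8 (as XOR of powers of 2).
Using the standard Nim-product table on single bits:
  2*2 = 3,   2*4 = 8,   2*8 = 12,
  4*4 = 6,   4*8 = 11,  8*8 = 13,
and  1*x = x (identity), k*l = l*k (commutative).
Pairwise Nim products:
  2 * 1 = 2
  2 * 2 = 3
  2 * 8 = 12
  8 * 1 = 8
  8 * 2 = 12
  8 * 8 = 13
XOR them: 2 XOR 3 XOR 12 XOR 8 XOR 12 XOR 13 = 4.
Result: 10 * 11 = 4 (in Nim).

4


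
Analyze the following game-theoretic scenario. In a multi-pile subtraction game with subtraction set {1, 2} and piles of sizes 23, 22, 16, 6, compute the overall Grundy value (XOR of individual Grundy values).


Subtraction set: {1, 2}
For this subtraction set, G(n) = n mod 3 (period = max + 1 = 3).
Pile 1 (size 23): G(23) = 23 mod 3 = 2
Pile 2 (size 22): G(22) = 22 mod 3 = 1
Pile 3 (size 16): G(16) = 16 mod 3 = 1
Pile 4 (size 6): G(6) = 6 mod 3 = 0
Total Grundy value = XOR of all: 2 XOR 1 XOR 1 XOR 0 = 2

2


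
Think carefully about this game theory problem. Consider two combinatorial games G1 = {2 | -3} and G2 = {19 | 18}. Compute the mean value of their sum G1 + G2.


G1 = {2 | -3}, G2 = {19 | 18}
Each is a switch {a | b} with numbers a > b; its mean value is (a + b)/2, and mean value is additive over game sums: m(G1 + G2) = m(G1) + m(G2).
Mean of G1 = (2 + (-3))/2 = -1/2 = -1/2
Mean of G2 = (19 + (18))/2 = 37/2 = 37/2
Mean of G1 + G2 = -1/2 + 37/2 = 18

18


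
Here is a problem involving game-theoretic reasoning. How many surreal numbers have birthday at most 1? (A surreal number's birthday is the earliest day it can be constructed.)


Day 0: {|} = 0 is born. Count = 1.
Day n: the number of surreal numbers born by day n is 2^(n+1) - 1.
By day 0: 2^1 - 1 = 1
By day 1: 2^2 - 1 = 3
By day 1: 3 surreal numbers.

3


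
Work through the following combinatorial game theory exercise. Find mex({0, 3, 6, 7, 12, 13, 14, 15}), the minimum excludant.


Set = {0, 3, 6, 7, 12, 13, 14, 15}
0 is in the set.
1 is NOT in the set. This is the mex.
mex = 1

1


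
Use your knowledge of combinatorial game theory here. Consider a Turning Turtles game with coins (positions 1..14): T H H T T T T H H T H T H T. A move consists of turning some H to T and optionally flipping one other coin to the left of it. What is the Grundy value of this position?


Coins: T H H T T T T H H T H T H T
Key fact: a single head at position k behaves exactly like a Nim heap of size k (turning it to T and optionally flipping a coin at j < k corresponds to moving the heap from k to j, or to 0), and heads combine as a disjunctive sum (two heads at the same place would cancel, matching j XOR j = 0). So the Nim-value is the XOR of the 1-indexed positions of the heads.
Face-up positions (1-indexed): [2, 3, 8, 9, 11, 13]
XOR 0 with 2: 0 XOR 2 = 2
XOR 2 with 3: 2 XOR 3 = 1
XOR 1 with 8: 1 XOR 8 = 9
XOR 9 with 9: 9 XOR 9 = 0
XOR 0 with 11: 0 XOR 11 = 11
XOR 11 with 13: 11 XOR 13 = 6
Nim-value = 6

6


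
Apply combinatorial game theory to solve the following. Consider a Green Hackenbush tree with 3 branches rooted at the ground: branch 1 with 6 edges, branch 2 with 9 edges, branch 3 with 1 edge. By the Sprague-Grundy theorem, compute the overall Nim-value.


The tree has 3 branches from the ground vertex.
In Green Hackenbush, the Nim-value of a simple path of length k is k.
Branch 1: length 6, Nim-value = 6
Branch 2: length 9, Nim-value = 9
Branch 3: length 1, Nim-value = 1
Total Nim-value = XOR of all branch values:
0 XOR 6 = 6
6 XOR 9 = 15
15 XOR 1 = 14
Nim-value of the tree = 14

14


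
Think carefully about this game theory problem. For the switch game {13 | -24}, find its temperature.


The game is {13 | -24}, a switch {a | b} with numbers a > b.
Cooling {a | b} by t gives {a - t | b + t}, which stops being hot when a - t = b + t, i.e. at t = (a - b)/2. So the temperature of a switch is (a - b)/2.
Temperature = (Left option - Right option) / 2
= (13 - (-24)) / 2
= 37 / 2
= 37/2

37/2


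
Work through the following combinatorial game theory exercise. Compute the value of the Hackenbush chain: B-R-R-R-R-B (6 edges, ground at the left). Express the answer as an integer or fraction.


Edges (from ground): B-R-R-R-R-B
By Berlekamp's sign-expansion rule, a Blue-Red Hackenbush stalk has the value of the surreal number whose sign sequence is the edge sequence with B -> + and R -> -.
Sign sequence: +----+
Trace the sign expansion in the surreal number tree, starting from 0:
Edge 1: B (sign +) -> bounds (0, +inf), value = 1
Edge 2: R (sign -) -> bounds (0, 1), value = 1/2
Edge 3: R (sign -) -> bounds (0, 1/2), value = 1/4
Edge 4: R (sign -) -> bounds (0, 1/4), value = 1/8
Edge 5: R (sign -) -> bounds (0, 1/8), value = 1/16
Edge 6: B (sign +) -> bounds (1/16, 1/8), value = 3/32
Game value = 3/32

3/32


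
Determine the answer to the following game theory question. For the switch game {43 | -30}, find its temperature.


The game is {43 | -30}, a switch {a | b} with numbers a > b.
Cooling {a | b} by t gives {a - t | b + t}, which stops being hot when a - t = b + t, i.e. at t = (a - b)/2. So the temperature of a switch is (a - b)/2.
Temperature = (Left option - Right option) / 2
= (43 - (-30)) / 2
= 73 / 2
= 73/2

73/2


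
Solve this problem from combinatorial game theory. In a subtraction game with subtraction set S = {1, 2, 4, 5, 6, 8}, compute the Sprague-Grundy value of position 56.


The subtraction set is S = {1, 2, 4, 5, 6, 8}.
G(k) = mex{ G(k - s) : s in S, s <= k }. We compute iteratively: G(0) = 0.
G(1) = mex({0}) = 1
G(2) = mex({0, 1}) = 2
G(3) = mex({1, 2}) = 0
G(4) = mex({0, 2}) = 1
G(5) = mex({0, 1}) = 2
G(6) = mex({0, 1, 2}) = 3
G(7) = mex({0, 1, 2, 3}) = 4
G(8) = mex({0, 1, 2, 3, 4}) = 5
G(9) = mex({0, 1, 2, 4, 5}) = 3
G(10) = mex({1, 2, 3, 5}) = 0
G(11) = mex({0, 2, 3, 4}) = 1
G(12) = mex({0, 1, 3, 4, 5}) = 2
G(13) = mex({1, 2, 3, 4, 5}) = 0
G(14) = mex({0, 2, 3, 5}) = 1
G(15) = mex({0, 1, 3, 4}) = 2
G(16) = mex({0, 1, 2, 5}) = 3
G(17) = mex({0, 1, 2, 3}) = 4
Observe that G(10)..G(17) = 0, 1, 2, 0, 1, 2, 3, 4 repeats G(0)..G(7) = 0, 1, 2, 0, 1, 2, 3, 4.
For k >= max(S) = 8, G(k) is determined by the previous 8 values G(k-8)..G(k-1); a window of 8 consecutive values has recurred shifted by 10, so by induction G(k + 10) = G(k) for all k >= 0: the sequence is periodic from the start with period 10.
One period: G(0..9) = 0, 1, 2, 0, 1, 2, 3, 4, 5, 3.
56 mod 10 = 6, so G(56) = G(6) = 3.

3


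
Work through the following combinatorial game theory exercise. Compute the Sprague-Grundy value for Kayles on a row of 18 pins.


Kayles: a move removes 1 or 2 adjacent pins from a contiguous row.
Removing pins from a row of k leaves two independent rows (a, b) with a + b = k - 1 (one pin) or a + b = k - 2 (two pins); an end removal gives a = 0.
By Sprague-Grundy, G(k) = mex{ G(a) XOR G(b) } over all these splits. G(0) = 0.
G(1): splits (0,0):0^0=0 -> mex({0}) = 1
G(2): splits (0,1):0^1=1 (0,0):0^0=0 -> mex({0, 1}) = 2
G(3): splits (0,2):0^2=2 (1,1):1^1=0 (0,1):0^1=1 -> mex({0, 1, 2}) = 3
G(4): splits (0,3):0^3=3 (1,2):1^2=3 (0,2):0^2=2 (1,1):1^1=0 -> mex({0, 2, 3}) = 1
G(5): splits (0,4):0^1=1 (1,3):1^3=2 (2,2):2^2=0 (0,3):0^3=3 (1,2):1^2=3 -> mex({0, 1, 2, 3}) = 4
G(6) = mex({0, 1, 2, 4}) = 3
G(7) = mex({0, 1, 3, 4, 5}) = 2
G(8) = mex({0, 2, 3, 5, 6}) = 1
G(9) = mex({0, 1, 2, 3, 6, 7}) = 4
G(10) = mex({0, 1, 3, 4, 5, 7}) = 2
G(11) = mex({0, 1, 2, 3, 4, 5}) = 6
G(12) = mex({0, 1, 2, 3, 5, 6, 7}) = 4
G(13) = mex({0, 2, 3, 4, 6, 7}) = 1
G(14) = mex({0, 1, 4, 5, 6, 7}) = 2
G(15) = mex({0, 1, 2, 3, 4, 5, 6}) = 7
G(16) = mex({0, 2, 3, 5, 6, 7}) = 1
G(17) = mex({0, 1, 2, 3, 5, 6, 7}) = 4
G(18) = mex({0, 1, 2, 4, 5, 6}) = 3
Therefore G(18) = 3.

3


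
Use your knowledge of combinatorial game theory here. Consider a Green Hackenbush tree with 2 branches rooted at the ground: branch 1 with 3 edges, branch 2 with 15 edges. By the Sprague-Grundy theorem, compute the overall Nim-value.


The tree has 2 branches from the ground vertex.
In Green Hackenbush, the Nim-value of a simple path of length k is k.
Branch 1: length 3, Nim-value = 3
Branch 2: length 15, Nim-value = 15
Total Nim-value = XOR of all branch values:
0 XOR 3 = 3
3 XOR 15 = 12
Nim-value of the tree = 12

12
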